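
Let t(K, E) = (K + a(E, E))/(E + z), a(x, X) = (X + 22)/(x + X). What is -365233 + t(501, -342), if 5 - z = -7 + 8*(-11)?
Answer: -15114157757/41382 ≈ -3.6524e+5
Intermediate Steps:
a(x, X) = (22 + X)/(X + x)
z = 100 (z = 5 - (-7 + 8*(-11)) = 5 - (-7 - 88) = 5 - 1*(-95) = 5 + 95 = 100)
t(K, E) = (K + (22 + E)/(2*E))/(100 + E) (t(K, E) = (K + (22 + E)/(E + E))/(E + 100) = (K + (22 + E)/((2*E)))/(100 + E) = (K + (1/(2*E))*(22 + E))/(100 + E) = (K + (22 + E)/(2*E))/(100 + E))
-365233 + t(501, -342) = -365233 + (11 + (½)*(-342) - 342*501)/((-342)*(100 - 342)) = -365233 - 1/342*(11 - 171 - 171342)/(-242) = -365233 - 1/342*(-1/242)*(-171502) = -365233 - 85751/41382 = -15114157757/41382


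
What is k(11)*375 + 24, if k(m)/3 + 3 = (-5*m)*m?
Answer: -683976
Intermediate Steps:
k(m) = -9 - 15*m² (k(m) = -9 + 3*((-5*m)*m) = -9 + 3*(-5*m²) = -9 - 15*m²)
k(11)*375 + 24 = (-9 - 15*11²)*375 + 24 = (-9 - 15*121)*375 + 24 = (-9 - 1815)*375 + 24 = -1824*375 + 24 = -684000 + 24 = -683976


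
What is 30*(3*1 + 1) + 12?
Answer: 132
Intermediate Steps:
30*(3*1 + 1) + 12 = 30*(3 + 1) + 12 = 30*4 + 12 = 120 + 12 = 132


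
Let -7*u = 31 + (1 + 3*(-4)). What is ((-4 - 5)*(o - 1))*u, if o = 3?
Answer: 360/7 ≈ 51.429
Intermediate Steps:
u = -20/7 (u = -(31 + (1 + 3*(-4)))/7 = -(31 + (1 - 12))/7 = -(31 - 11)/7 = -⅐*20 = -20/7 ≈ -2.8571)
((-4 - 5)*(o - 1))*u = ((-4 - 5)*(3 - 1))*(-20/7) = -9*2*(-20/7) = -18*(-20/7) = 360/7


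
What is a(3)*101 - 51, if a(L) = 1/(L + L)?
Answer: -205/6 ≈ -34.167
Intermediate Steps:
a(L) = 1/(2*L)
a(3)*101 - 51 = ((½)/3)*101 - 51 = ((½)*(⅓))*101 - 51 = (⅙)*101 - 51 = 101/6 - 51 = -205/6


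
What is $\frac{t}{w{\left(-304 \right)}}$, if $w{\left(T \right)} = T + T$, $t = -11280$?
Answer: $\frac{705}{38} \approx 18.553$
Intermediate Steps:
$w{\left(T \right)} = 2 T$
$\frac{t}{w{\left(-304 \right)}} = - \frac{11280}{2 \left(-304\right)} = - \frac{11280}{-608} = \left(-11280\right) \left(- \frac{1}{608}\right) = \frac{705}{38}$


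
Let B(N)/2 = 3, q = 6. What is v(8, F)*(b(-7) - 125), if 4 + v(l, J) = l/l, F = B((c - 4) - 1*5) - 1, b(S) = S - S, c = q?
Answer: 375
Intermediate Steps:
c = 6
B(N) = 6 (B(N) = 2*3 = 6)
b(S) = 0
F = 5 (F = 6 - 1 = 5)
v(l, J) = -3 (v(l, J) = -4 + l/l = -4 + 1 = -3)
v(8, F)*(b(-7) - 125) = -3*(0 - 125) = -3*(-125) = 375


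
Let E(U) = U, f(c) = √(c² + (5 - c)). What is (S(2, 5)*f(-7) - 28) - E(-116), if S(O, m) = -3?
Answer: 88 - 3*√61 ≈ 64.569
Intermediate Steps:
f(c) = √(5 + c² - c)
(S(2, 5)*f(-7) - 28) - E(-116) = (-3*√(5 + (-7)² - 1*(-7)) - 28) - 1*(-116) = (-3*√(5 + 49 + 7) - 28) + 116 = (-3*√61 - 28) + 116 = (-28 - 3*√61) + 116 = 88 - 3*√61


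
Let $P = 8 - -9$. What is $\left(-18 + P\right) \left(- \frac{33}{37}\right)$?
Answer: $\frac{33}{37} \approx 0.89189$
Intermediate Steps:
$P = 17$ ($P = 8 + 9 = 17$)
$\left(-18 + P\right) \left(- \frac{33}{37}\right) = \left(-18 + 17\right) \left(- \frac{33}{37}\right) = - \frac{-33}{37} = \left(-1\right) \left(- \frac{33}{37}\right) = \frac{33}{37}$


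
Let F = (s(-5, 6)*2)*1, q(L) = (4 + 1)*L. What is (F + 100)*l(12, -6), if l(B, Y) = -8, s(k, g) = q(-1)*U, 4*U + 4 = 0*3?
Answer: -880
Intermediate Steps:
U = -1 (U = -1 + (0*3)/4 = -1 + (1/4)*0 = -1 + 0 = -1)
q(L) = 5*L
s(k, g) = 5 (s(k, g) = (5*(-1))*(-1) = -5*(-1) = 5)
F = 10 (F = (5*2)*1 = 10*1 = 10)
(F + 100)*l(12, -6) = (10 + 100)*(-8) = 110*(-8) = -880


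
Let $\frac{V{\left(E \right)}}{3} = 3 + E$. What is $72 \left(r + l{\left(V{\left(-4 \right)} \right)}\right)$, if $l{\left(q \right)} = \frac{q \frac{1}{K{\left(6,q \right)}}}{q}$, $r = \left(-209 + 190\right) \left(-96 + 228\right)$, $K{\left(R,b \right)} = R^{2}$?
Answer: $-180574$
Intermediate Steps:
$r = -2508$ ($r = \left(-19\right) 132 = -2508$)
$V{\left(E \right)} = 9 + 3 E$ ($V{\left(E \right)} = 3 \left(3 + E\right) = 9 + 3 E$)
$l{\left(q \right)} = \frac{1}{36}$ ($l{\left(q \right)} = \frac{q \frac{1}{6^{2}}}{q} = \frac{q \frac{1}{36}}{q} = \frac{\frac{1}{36} q}{q} = \frac{1}{36}$)
$72 \left(r + l{\left(V{\left(-4 \right)} \right)}\right) = 72 \left(-2508 + \frac{1}{36}\right) = 72 \left(- \frac{90287}{36}\right) = -180574$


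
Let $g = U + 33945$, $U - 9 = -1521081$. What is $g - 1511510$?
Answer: $-2998637$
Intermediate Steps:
$U = -1521072$ ($U = 9 - 1521081 = -1521072$)
$g = -1487127$ ($g = -1521072 + 33945 = -1487127$)
$g - 1511510 = -1487127 - 1511510 = -2998637$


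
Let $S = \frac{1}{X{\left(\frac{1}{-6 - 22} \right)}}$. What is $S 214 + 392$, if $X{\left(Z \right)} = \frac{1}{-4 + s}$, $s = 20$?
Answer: $3816$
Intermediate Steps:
$X{\left(Z \right)} = \frac{1}{16}$ ($X{\left(Z \right)} = \frac{1}{-4 + 20} = \frac{1}{16}$)
$S = 16$ ($S = \frac{1}{\frac{1}{16}} = 16$)
$S 214 + 392 = 16 \cdot 214 + 392 = 3424 + 392 = 3816$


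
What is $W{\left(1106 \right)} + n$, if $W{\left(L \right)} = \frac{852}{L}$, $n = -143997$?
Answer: $- \frac{79629915}{553} \approx -1.44 \cdot 10^{5}$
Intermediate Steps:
$W{\left(1106 \right)} + n = \frac{852}{1106} - 143997 = 852 \cdot \frac{1}{1106} - 143997 = \frac{426}{553} - 143997 = - \frac{79629915}{553}$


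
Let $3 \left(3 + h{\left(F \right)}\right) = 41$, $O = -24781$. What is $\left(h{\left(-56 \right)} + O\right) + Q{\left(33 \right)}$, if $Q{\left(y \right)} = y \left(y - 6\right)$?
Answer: $- \frac{71638}{3} \approx -23879.0$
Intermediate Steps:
$h{\left(F \right)} = \frac{32}{3}$ ($h{\left(F \right)} = -3 + \frac{1}{3} \cdot 41 = -3 + \frac{41}{3} = \frac{32}{3}$)
$Q{\left(y \right)} = y \left(-6 + y\right)$
$\left(h{\left(-56 \right)} + O\right) + Q{\left(33 \right)} = \left(\frac{32}{3} - 24781\right) + 33 \left(-6 + 33\right) = - \frac{74311}{3} + 33 \cdot 27 = - \frac{74311}{3} + 891 = - \frac{71638}{3}$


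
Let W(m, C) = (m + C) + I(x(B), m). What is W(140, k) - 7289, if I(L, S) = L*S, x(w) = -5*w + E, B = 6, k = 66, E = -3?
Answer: -11703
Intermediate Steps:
x(w) = -3 - 5*w (x(w) = -5*w - 3 = -3 - 5*w)
W(m, C) = C - 32*m (W(m, C) = (m + C) + (-3 - 5*6)*m = (C + m) + (-3 - 30)*m = (C + m) - 33*m = C - 32*m)
W(140, k) - 7289 = (66 - 32*140) - 7289 = (66 - 4480) - 7289 = -4414 - 7289 = -11703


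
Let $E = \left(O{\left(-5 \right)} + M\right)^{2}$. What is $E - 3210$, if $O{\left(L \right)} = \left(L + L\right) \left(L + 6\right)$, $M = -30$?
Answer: $-1610$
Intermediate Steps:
$O{\left(L \right)} = 2 L \left(6 + L\right)$
$E = 1600$ ($E = \left(2 \left(-5\right) \left(6 - 5\right) - 30\right)^{2} = \left(2 \left(-5\right) 1 - 30\right)^{2} = \left(-10 - 30\right)^{2} = \left(-40\right)^{2} = 1600$)
$E - 3210 = 1600 - 3210 = -1610$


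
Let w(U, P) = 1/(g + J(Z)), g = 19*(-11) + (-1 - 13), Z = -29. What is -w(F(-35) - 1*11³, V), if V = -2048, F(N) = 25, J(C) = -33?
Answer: 1/256 ≈ 0.0039063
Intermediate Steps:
g = -223 (g = -209 - 14 = -223)
w(U, P) = -1/256 (w(U, P) = 1/(-223 - 33) = 1/(-256) = -1/256)
-w(F(-35) - 1*11³, V) = -1*(-1/256) = 1/256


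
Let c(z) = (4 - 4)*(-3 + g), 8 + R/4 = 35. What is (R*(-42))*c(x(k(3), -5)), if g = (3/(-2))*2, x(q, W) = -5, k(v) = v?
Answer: 0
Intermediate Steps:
R = 108 (R = -32 + 4*35 = -32 + 140 = 108)
g = -3 (g = (3*(-½))*2 = -3/2*2 = -3)
c(z) = 0 (c(z) = (4 - 4)*(-3 - 3) = 0*(-6) = 0)
(R*(-42))*c(x(k(3), -5)) = (108*(-42))*0 = -4536*0 = 0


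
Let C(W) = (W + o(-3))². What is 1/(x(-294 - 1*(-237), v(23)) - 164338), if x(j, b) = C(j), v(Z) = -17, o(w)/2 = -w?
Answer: -1/161737 ≈ -6.1829e-6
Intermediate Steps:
o(w) = -2*w (o(w) = 2*(-w) = -2*w)
C(W) = (6 + W)² (C(W) = (W - 2*(-3))² = (W + 6)² = (6 + W)²)
x(j, b) = (6 + j)²
1/(x(-294 - 1*(-237), v(23)) - 164338) = 1/((6 + (-294 - 1*(-237)))² - 164338) = 1/((6 + (-294 + 237))² - 164338) = 1/((6 - 57)² - 164338) = 1/((-51)² - 164338) = 1/(2601 - 164338) = 1/(-161737) = -1/161737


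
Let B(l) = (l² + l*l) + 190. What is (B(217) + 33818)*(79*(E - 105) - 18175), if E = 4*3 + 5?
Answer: -3220929622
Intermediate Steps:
B(l) = 190 + 2*l² (B(l) = (l² + l²) + 190 = 2*l² + 190 = 190 + 2*l²)
E = 17 (E = 12 + 5 = 17)
(B(217) + 33818)*(79*(E - 105) - 18175) = ((190 + 2*217²) + 33818)*(79*(17 - 105) - 18175) = ((190 + 2*47089) + 33818)*(79*(-88) - 18175) = ((190 + 94178) + 33818)*(-6952 - 18175) = (94368 + 33818)*(-25127) = 128186*(-25127) = -3220929622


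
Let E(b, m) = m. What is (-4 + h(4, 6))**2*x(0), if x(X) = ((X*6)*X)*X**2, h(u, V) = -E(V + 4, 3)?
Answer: 0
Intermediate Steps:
h(u, V) = -3 (h(u, V) = -1*3 = -3)
x(X) = 6*X**4 (x(X) = ((6*X)*X)*X**2 = (6*X**2)*X**2 = 6*X**4)
(-4 + h(4, 6))**2*x(0) = (-4 - 3)**2*(6*0**4) = (-7)**2*(6*0) = 49*0 = 0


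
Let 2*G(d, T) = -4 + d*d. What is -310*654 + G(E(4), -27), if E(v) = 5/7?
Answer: -19868691/98 ≈ -2.0274e+5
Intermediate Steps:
E(v) = 5/7 (E(v) = 5*(1/7) = 5/7)
G(d, T) = -2 + d**2/2 (G(d, T) = (-4 + d*d)/2 = (-4 + d**2)/2 = -2 + d**2/2)
-310*654 + G(E(4), -27) = -310*654 + (-2 + (5/7)**2/2) = -202740 + (-2 + (1/2)*(25/49)) = -202740 + (-2 + 25/98) = -202740 - 171/98 = -19868691/98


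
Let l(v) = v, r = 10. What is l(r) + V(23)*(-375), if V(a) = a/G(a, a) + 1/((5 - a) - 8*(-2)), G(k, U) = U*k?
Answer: -16165/1196 ≈ -13.516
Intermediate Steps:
V(a) = 1/a - 1/(2*(-3 - a)) (V(a) = a/((a*a)) + 1/((5 - a) - 8*(-2)) = a/(a²) - ½/(-3 - a) = a/a² - 1/(2*(-3 - a)) = 1/a - 1/(2*(-3 - a)))
l(r) + V(23)*(-375) = 10 + ((3/2)*(2 + 23)/(23*(3 + 23)))*(-375) = 10 + ((3/2)*(1/23)*25/26)*(-375) = 10 + ((3/2)*(1/23)*(1/26)*25)*(-375) = 10 + (75/1196)*(-375) = 10 - 28125/1196 = -16165/1196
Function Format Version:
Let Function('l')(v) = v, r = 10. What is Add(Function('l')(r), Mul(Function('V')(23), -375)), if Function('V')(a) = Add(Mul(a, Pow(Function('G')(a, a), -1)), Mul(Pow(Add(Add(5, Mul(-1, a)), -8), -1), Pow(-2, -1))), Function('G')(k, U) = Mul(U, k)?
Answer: Rational(-16165, 1196) ≈ -13.516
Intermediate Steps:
Function('V')(a) = Add(Pow(a, -1), Mul(Rational(-1, 2), Pow(Add(-3, Mul(-1, a)), -1))) (Function('V')(a) = Add(Mul(a, Pow(Mul(a, a), -1)), Mul(Pow(Add(Add(5, Mul(-1, a)), -8), -1), Pow(-2, -1))) = Add(Mul(a, Pow(Pow(a, 2), -1)), Mul(Pow(Add(-3, Mul(-1, a)), -1), Rational(-1, 2))) = Add(Mul(a, Pow(a, -2)), Mul(Rational(-1, 2), Pow(Add(-3, Mul(-1, a)), -1))) = Add(Pow(a, -1), Mul(Rational(-1, 2), Pow(Add(-3, Mul(-1, a)), -1))))
Add(Function('l')(r), Mul(Function('V')(23), -375)) = Add(10, Mul(Mul(Rational(3, 2), Pow(23, -1), Pow(Add(3, 23), -1), Add(2, 23)), -375)) = Add(10, Mul(Mul(Rational(3, 2), Rational(1, 23), Pow(26, -1), 25), -375)) = Add(10, Mul(Mul(Rational(3, 2), Rational(1, 23), Rational(1, 26), 25), -375)) = Add(10, Mul(Rational(75, 1196), -375)) = Add(10, Rational(-28125, 1196)) = Rational(-16165, 1196)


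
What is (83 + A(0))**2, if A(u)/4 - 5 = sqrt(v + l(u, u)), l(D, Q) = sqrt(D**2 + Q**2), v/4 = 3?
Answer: 10801 + 1648*sqrt(3) ≈ 13655.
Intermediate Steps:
v = 12 (v = 4*3 = 12)
A(u) = 20 + 4*sqrt(12 + sqrt(2)*sqrt(u**2)) (A(u) = 20 + 4*sqrt(12 + sqrt(u**2 + u**2)) = 20 + 4*sqrt(12 + sqrt(2*u**2)) = 20 + 4*sqrt(12 + sqrt(2)*sqrt(u**2)))
(83 + A(0))**2 = (83 + (20 + 4*sqrt(12 + sqrt(2)*sqrt(0**2))))**2 = (83 + (20 + 4*sqrt(12 + sqrt(2)*sqrt(0))))**2 = (83 + (20 + 4*sqrt(12 + sqrt(2)*0)))**2 = (83 + (20 + 4*sqrt(12 + 0)))**2 = (83 + (20 + 4*sqrt(12)))**2 = (83 + (20 + 4*(2*sqrt(3))))**2 = (83 + (20 + 8*sqrt(3)))**2 = (103 + 8*sqrt(3))**2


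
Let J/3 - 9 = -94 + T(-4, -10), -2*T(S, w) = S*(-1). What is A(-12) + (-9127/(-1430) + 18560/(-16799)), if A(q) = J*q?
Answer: 75365472913/24022570 ≈ 3137.3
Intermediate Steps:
T(S, w) = S/2 (T(S, w) = -S*(-1)/2 = -(-1)*S/2 = S/2)
J = -261 (J = 27 + 3*(-94 + (½)*(-4)) = 27 + 3*(-94 - 2) = 27 + 3*(-96) = 27 - 288 = -261)
A(q) = -261*q
A(-12) + (-9127/(-1430) + 18560/(-16799)) = -261*(-12) + (-9127/(-1430) + 18560/(-16799)) = 3132 + (-9127*(-1/1430) + 18560*(-1/16799)) = 3132 + (9127/1430 - 18560/16799) = 3132 + 126783673/24022570 = 75365472913/24022570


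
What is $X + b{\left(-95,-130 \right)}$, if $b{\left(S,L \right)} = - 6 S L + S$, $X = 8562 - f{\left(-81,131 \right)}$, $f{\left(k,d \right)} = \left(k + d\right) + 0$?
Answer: $-65683$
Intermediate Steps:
$f{\left(k,d \right)} = d + k$ ($f{\left(k,d \right)} = \left(d + k\right) + 0 = d + k$)
$X = 8512$ ($X = 8562 - \left(131 - 81\right) = 8562 - 50 = 8512$)
$b{\left(S,L \right)} = S - 6 L S$ ($b{\left(S,L \right)} = - 6 L S + S = S - 6 L S$)
$X + b{\left(-95,-130 \right)} = 8512 - 95 \left(1 - -780\right) = 8512 - 95 \left(1 + 780\right) = 8512 - 74195 = -65683$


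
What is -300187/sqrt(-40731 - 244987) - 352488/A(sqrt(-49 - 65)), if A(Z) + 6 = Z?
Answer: 352488/25 + 58748*I*sqrt(114)/25 + 300187*I*sqrt(285718)/285718 ≈ 14100.0 + 25652.0*I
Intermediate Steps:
A(Z) = -6 + Z
-300187/sqrt(-40731 - 244987) - 352488/A(sqrt(-49 - 65)) = -300187/sqrt(-40731 - 244987) - 352488/(-6 + sqrt(-49 - 65)) = -300187*(-I*sqrt(285718)/285718) - 352488/(-6 + sqrt(-114)) = -300187*(-I*sqrt(285718)/285718) - 352488/(-6 + I*sqrt(114)) = -(-300187)*I*sqrt(285718)/285718 - 352488/(-6 + I*sqrt(114)) = 300187*I*sqrt(285718)/285718 - 352488/(-6 + I*sqrt(114)) = -352488/(-6 + I*sqrt(114)) + 300187*I*sqrt(285718)/285718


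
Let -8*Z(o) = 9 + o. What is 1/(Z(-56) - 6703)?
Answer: -8/53577 ≈ -0.00014932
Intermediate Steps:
Z(o) = -9/8 - o/8 (Z(o) = -(9 + o)/8 = -9/8 - o/8)
1/(Z(-56) - 6703) = 1/((-9/8 - ⅛*(-56)) - 6703) = 1/((-9/8 + 7) - 6703) = 1/(47/8 - 6703) = 1/(-53577/8) = -8/53577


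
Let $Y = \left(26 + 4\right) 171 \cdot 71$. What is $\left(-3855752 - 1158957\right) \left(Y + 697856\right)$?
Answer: $-5326052222974$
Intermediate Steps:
$Y = 364230$ ($Y = 30 \cdot 171 \cdot 71 = 5130 \cdot 71 = 364230$)
$\left(-3855752 - 1158957\right) \left(Y + 697856\right) = \left(-3855752 - 1158957\right) \left(364230 + 697856\right) = \left(-5014709\right) 1062086 = -5326052222974$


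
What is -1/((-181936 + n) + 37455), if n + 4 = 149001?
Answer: -1/4516 ≈ -0.00022143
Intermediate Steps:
n = 148997 (n = -4 + 149001 = 148997)
-1/((-181936 + n) + 37455) = -1/((-181936 + 148997) + 37455) = -1/(-32939 + 37455) = -1/4516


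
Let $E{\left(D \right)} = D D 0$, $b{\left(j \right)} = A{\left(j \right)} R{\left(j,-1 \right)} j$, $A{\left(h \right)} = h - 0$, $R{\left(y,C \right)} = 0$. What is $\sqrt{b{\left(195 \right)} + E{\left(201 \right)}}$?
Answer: $0$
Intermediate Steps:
$A{\left(h \right)} = h$ ($A{\left(h \right)} = h + 0 = h$)
$b{\left(j \right)} = 0$ ($b{\left(j \right)} = j 0 j = 0 j = 0$)
$E{\left(D \right)} = 0$ ($E{\left(D \right)} = D^{2} \cdot 0 = 0$)
$\sqrt{b{\left(195 \right)} + E{\left(201 \right)}} = \sqrt{0 + 0} = \sqrt{0} = 0$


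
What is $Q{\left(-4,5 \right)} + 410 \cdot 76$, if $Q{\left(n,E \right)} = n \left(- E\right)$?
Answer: $31180$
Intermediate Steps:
$Q{\left(n,E \right)} = - E n$
$Q{\left(-4,5 \right)} + 410 \cdot 76 = \left(-1\right) 5 \left(-4\right) + 410 \cdot 76 = 20 + 31160 = 31180$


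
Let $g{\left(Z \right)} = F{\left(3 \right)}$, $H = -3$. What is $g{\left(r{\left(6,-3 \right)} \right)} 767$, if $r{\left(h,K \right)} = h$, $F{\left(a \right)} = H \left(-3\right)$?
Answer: $6903$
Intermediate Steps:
$F{\left(a \right)} = 9$ ($F{\left(a \right)} = \left(-3\right) \left(-3\right) = 9$)
$g{\left(Z \right)} = 9$
$g{\left(r{\left(6,-3 \right)} \right)} 767 = 9 \cdot 767 = 6903$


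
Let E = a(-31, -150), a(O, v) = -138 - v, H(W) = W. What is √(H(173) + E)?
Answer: √185 ≈ 13.601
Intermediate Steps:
E = 12 (E = -138 - 1*(-150) = -138 + 150 = 12)
√(H(173) + E) = √(173 + 12) = √185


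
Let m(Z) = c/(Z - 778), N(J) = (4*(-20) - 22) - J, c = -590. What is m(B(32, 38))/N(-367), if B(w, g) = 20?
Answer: 59/20087 ≈ 0.0029372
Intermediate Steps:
N(J) = -102 - J (N(J) = (-80 - 22) - J = -102 - J)
m(Z) = -590/(-778 + Z) (m(Z) = -590/(Z - 778) = -590/(-778 + Z))
m(B(32, 38))/N(-367) = (-590/(-778 + 20))/(-102 - 1*(-367)) = (-590/(-758))/(-102 + 367) = -590*(-1/758)/265 = (295/379)*(1/265) = 59/20087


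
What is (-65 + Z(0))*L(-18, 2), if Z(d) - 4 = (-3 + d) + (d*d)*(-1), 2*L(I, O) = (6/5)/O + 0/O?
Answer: -96/5 ≈ -19.200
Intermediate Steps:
L(I, O) = 3/(5*O) (L(I, O) = ((6/5)/O + 0/O)/2 = (((1/5)*6)/O + 0)/2 = (6/(5*O) + 0)/2 = (6/(5*O))/2 = 3/(5*O))
Z(d) = 1 + d - d**2 (Z(d) = 4 + ((-3 + d) + (d*d)*(-1)) = 4 + ((-3 + d) + d**2*(-1)) = 4 + ((-3 + d) - d**2) = 4 + (-3 + d - d**2) = 1 + d - d**2)
(-65 + Z(0))*L(-18, 2) = (-65 + (1 + 0 - 1*0**2))*((3/5)/2) = (-65 + (1 + 0 - 1*0))*((3/5)*(1/2)) = (-65 + (1 + 0 + 0))*(3/10) = (-65 + 1)*(3/10) = -64*3/10 = -96/5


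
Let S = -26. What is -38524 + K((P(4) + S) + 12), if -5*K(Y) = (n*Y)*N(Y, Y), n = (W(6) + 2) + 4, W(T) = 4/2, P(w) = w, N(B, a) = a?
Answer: -38684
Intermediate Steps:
W(T) = 2 (W(T) = 4*(½) = 2)
n = 8 (n = (2 + 2) + 4 = 4 + 4 = 8)
K(Y) = -8*Y²/5 (K(Y) = -8*Y*Y/5 = -8*Y²/5)
-38524 + K((P(4) + S) + 12) = -38524 - 8*((4 - 26) + 12)²/5 = -38524 - 8*(-22 + 12)²/5 = -38524 - 8/5*(-10)² = -38524 - 8/5*100 = -38524 - 160 = -38684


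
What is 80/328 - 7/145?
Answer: 1163/5945 ≈ 0.19563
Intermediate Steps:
80/328 - 7/145 = 80*(1/328) - 7*1/145 = 10/41 - 7/145 = 1163/5945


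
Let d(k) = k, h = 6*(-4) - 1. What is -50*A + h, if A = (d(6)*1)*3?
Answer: -925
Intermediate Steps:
h = -25 (h = -24 - 1 = -25)
A = 18 (A = (6*1)*3 = 6*3 = 18)
-50*A + h = -50*18 - 25 = -900 - 25 = -925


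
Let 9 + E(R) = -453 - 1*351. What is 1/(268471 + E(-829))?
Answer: 1/267658 ≈ 3.7361e-6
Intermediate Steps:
E(R) = -813 (E(R) = -9 + (-453 - 1*351) = -9 + (-453 - 351) = -9 - 804 = -813)
1/(268471 + E(-829)) = 1/(268471 - 813) = 1/267658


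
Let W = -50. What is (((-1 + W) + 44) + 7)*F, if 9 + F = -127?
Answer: 0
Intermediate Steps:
F = -136 (F = -9 - 127 = -136)
(((-1 + W) + 44) + 7)*F = (((-1 - 50) + 44) + 7)*(-136) = ((-51 + 44) + 7)*(-136) = (-7 + 7)*(-136) = 0*(-136) = 0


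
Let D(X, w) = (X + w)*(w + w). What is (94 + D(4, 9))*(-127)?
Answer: -41656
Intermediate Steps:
D(X, w) = 2*w*(X + w) (D(X, w) = (X + w)*(2*w) = 2*w*(X + w))
(94 + D(4, 9))*(-127) = (94 + 2*9*(4 + 9))*(-127) = (94 + 2*9*13)*(-127) = (94 + 234)*(-127) = 328*(-127) = -41656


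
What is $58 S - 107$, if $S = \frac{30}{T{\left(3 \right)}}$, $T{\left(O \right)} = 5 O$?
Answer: $9$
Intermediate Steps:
$S = 2$ ($S = \frac{30}{5 \cdot 3} = \frac{30}{15} = 30 \cdot \frac{1}{15} = 2$)
$58 S - 107 = 58 \cdot 2 - 107 = 116 - 107 = 9$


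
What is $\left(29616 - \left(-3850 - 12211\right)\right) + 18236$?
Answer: $63913$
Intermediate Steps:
$\left(29616 - \left(-3850 - 12211\right)\right) + 18236 = \left(29616 - -16061\right) + 18236 = \left(29616 + 16061\right) + 18236 = 45677 + 18236 = 63913$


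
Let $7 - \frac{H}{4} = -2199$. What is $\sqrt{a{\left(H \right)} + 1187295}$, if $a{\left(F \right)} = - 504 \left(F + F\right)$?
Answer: $i \sqrt{7707297} \approx 2776.2 i$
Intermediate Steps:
$H = 8824$ ($H = 28 - -8796 = 28 + 8796 = 8824$)
$a{\left(F \right)} = - 1008 F$ ($a{\left(F \right)} = - 504 \cdot 2 F = - 1008 F$)
$\sqrt{a{\left(H \right)} + 1187295} = \sqrt{\left(-1008\right) 8824 + 1187295} = \sqrt{-8894592 + 1187295} = \sqrt{-7707297} = i \sqrt{7707297}$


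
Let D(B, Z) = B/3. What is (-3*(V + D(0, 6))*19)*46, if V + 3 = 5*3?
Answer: -31464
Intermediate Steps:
D(B, Z) = B/3 (D(B, Z) = B*(1/3) = B/3)
V = 12 (V = -3 + 5*3 = -3 + 15 = 12)
(-3*(V + D(0, 6))*19)*46 = (-3*(12 + (1/3)*0)*19)*46 = (-3*(12 + 0)*19)*46 = (-3*12*19)*46 = -36*19*46 = -684*46 = -31464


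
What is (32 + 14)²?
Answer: 2116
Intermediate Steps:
(32 + 14)² = 46² = 2116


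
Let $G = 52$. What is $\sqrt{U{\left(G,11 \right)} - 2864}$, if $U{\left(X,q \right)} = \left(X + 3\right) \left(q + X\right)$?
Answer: $\sqrt{601} \approx 24.515$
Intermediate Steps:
$U{\left(X,q \right)} = \left(3 + X\right) \left(X + q\right)$
$\sqrt{U{\left(G,11 \right)} - 2864} = \sqrt{\left(52^{2} + 3 \cdot 52 + 3 \cdot 11 + 52 \cdot 11\right) - 2864} = \sqrt{\left(2704 + 156 + 33 + 572\right) - 2864} = \sqrt{3465 - 2864} = \sqrt{601}$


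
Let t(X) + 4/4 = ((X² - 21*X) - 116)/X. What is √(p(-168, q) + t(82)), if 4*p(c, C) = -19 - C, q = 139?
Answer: √128330/82 ≈ 4.3687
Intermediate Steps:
p(c, C) = -19/4 - C/4 (p(c, C) = (-19 - C)/4 = -19/4 - C/4)
t(X) = -1 + (-116 + X² - 21*X)/X (t(X) = -1 + ((X² - 21*X) - 116)/X = -1 + (-116 + X² - 21*X)/X)
√(p(-168, q) + t(82)) = √((-19/4 - ¼*139) + (-22 + 82 - 116/82)) = √((-19/4 - 139/4) + (-22 + 82 - 116*1/82)) = √(-79/2 + (-22 + 82 - 58/41)) = √(-79/2 + 2402/41) = √(1565/82) = √128330/82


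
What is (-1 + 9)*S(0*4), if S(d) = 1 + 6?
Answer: 56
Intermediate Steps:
S(d) = 7
(-1 + 9)*S(0*4) = (-1 + 9)*7 = 8*7 = 56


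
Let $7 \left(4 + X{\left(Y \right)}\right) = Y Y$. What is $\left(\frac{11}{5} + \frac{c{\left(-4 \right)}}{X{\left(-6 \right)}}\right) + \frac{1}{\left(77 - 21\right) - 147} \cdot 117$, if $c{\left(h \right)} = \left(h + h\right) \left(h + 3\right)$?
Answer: $\frac{277}{35} \approx 7.9143$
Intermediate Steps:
$c{\left(h \right)} = 2 h \left(3 + h\right)$
$X{\left(Y \right)} = -4 + \frac{Y^{2}}{7}$ ($X{\left(Y \right)} = -4 + \frac{Y Y}{7} = -4 + \frac{Y^{2}}{7}$)
$\left(\frac{11}{5} + \frac{c{\left(-4 \right)}}{X{\left(-6 \right)}}\right) + \frac{1}{\left(77 - 21\right) - 147} \cdot 117 = \left(\frac{11}{5} + \frac{2 \left(-4\right) \left(3 - 4\right)}{-4 + \frac{\left(-6\right)^{2}}{7}}\right) + \frac{1}{\left(77 - 21\right) - 147} \cdot 117 = \left(11 \cdot \frac{1}{5} + \frac{2 \left(-4\right) \left(-1\right)}{-4 + \frac{1}{7} \cdot 36}\right) + \frac{1}{\left(77 - 21\right) - 147} \cdot 117 = \left(\frac{11}{5} + \frac{8}{-4 + \frac{36}{7}}\right) + \frac{1}{56 - 147} \cdot 117 = \left(\frac{11}{5} + \frac{8}{\frac{8}{7}}\right) + \frac{1}{-91} \cdot 117 = \left(\frac{11}{5} + 8 \cdot \frac{7}{8}\right) - \frac{9}{7} = \left(\frac{11}{5} + 7\right) - \frac{9}{7} = \frac{46}{5} - \frac{9}{7} = \frac{277}{35}$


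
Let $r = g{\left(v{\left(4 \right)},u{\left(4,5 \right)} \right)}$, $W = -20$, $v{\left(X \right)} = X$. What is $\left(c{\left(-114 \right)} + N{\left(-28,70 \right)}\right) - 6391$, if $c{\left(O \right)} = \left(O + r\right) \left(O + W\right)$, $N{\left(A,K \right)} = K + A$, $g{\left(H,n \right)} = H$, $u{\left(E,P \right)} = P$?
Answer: $8391$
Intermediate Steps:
$N{\left(A,K \right)} = A + K$
$r = 4$
$c{\left(O \right)} = \left(-20 + O\right) \left(4 + O\right)$ ($c{\left(O \right)} = \left(O + 4\right) \left(O - 20\right) = \left(4 + O\right) \left(-20 + O\right) = \left(-20 + O\right) \left(4 + O\right)$)
$\left(c{\left(-114 \right)} + N{\left(-28,70 \right)}\right) - 6391 = \left(\left(-80 + \left(-114\right)^{2} - -1824\right) + \left(-28 + 70\right)\right) - 6391 = \left(\left(-80 + 12996 + 1824\right) + 42\right) - 6391 = \left(14740 + 42\right) - 6391 = 14782 - 6391 = 8391$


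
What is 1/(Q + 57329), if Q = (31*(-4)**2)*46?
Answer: 1/80145 ≈ 1.2477e-5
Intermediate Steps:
Q = 22816 (Q = (31*16)*46 = 496*46 = 22816)
1/(Q + 57329) = 1/(22816 + 57329) = 1/80145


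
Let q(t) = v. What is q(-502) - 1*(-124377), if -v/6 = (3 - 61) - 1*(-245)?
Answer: 123255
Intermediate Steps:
v = -1122 (v = -6*((3 - 61) - 1*(-245)) = -6*(-58 + 245) = -6*187 = -1122)
q(t) = -1122
q(-502) - 1*(-124377) = -1122 - 1*(-124377) = -1122 + 124377 = 123255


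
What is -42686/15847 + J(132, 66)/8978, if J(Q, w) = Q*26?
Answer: -164424002/71137183 ≈ -2.3114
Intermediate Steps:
J(Q, w) = 26*Q
-42686/15847 + J(132, 66)/8978 = -42686/15847 + (26*132)/8978 = -42686*1/15847 + 3432*(1/8978) = -42686/15847 + 1716/4489 = -164424002/71137183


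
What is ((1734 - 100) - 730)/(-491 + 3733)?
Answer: 452/1621 ≈ 0.27884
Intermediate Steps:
((1734 - 100) - 730)/(-491 + 3733) = (1634 - 730)/3242 = 904*(1/3242) = 452/1621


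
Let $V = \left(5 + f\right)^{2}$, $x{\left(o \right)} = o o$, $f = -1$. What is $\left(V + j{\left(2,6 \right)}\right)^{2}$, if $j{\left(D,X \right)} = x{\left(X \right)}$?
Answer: $2704$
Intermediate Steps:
$x{\left(o \right)} = o^{2}$
$j{\left(D,X \right)} = X^{2}$
$V = 16$ ($V = \left(5 - 1\right)^{2} = 4^{2} = 16$)
$\left(V + j{\left(2,6 \right)}\right)^{2} = \left(16 + 6^{2}\right)^{2} = \left(16 + 36\right)^{2} = 52^{2} = 2704$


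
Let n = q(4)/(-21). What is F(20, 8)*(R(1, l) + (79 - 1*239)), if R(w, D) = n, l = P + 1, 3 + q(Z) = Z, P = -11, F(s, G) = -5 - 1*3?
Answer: 26888/21 ≈ 1280.4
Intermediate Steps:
F(s, G) = -8 (F(s, G) = -5 - 3 = -8)
q(Z) = -3 + Z
l = -10 (l = -11 + 1 = -10)
n = -1/21 (n = (-3 + 4)/(-21) = 1*(-1/21) = -1/21 ≈ -0.047619)
R(w, D) = -1/21
F(20, 8)*(R(1, l) + (79 - 1*239)) = -8*(-1/21 + (79 - 1*239)) = -8*(-1/21 + (79 - 239)) = -8*(-1/21 - 160) = -8*(-3361/21) = 26888/21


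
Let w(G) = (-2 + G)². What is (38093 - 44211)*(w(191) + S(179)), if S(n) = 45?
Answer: -218816388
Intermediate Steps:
(38093 - 44211)*(w(191) + S(179)) = (38093 - 44211)*((-2 + 191)² + 45) = -6118*(189² + 45) = -6118*(35721 + 45) = -6118*35766 = -218816388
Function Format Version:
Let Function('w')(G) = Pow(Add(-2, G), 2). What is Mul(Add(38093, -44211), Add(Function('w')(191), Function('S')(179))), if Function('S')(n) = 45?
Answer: -218816388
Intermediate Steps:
Mul(Add(38093, -44211), Add(Function('w')(191), Function('S')(179))) = Mul(Add(38093, -44211), Add(Pow(Add(-2, 191), 2), 45)) = Mul(-6118, Add(Pow(189, 2), 45)) = Mul(-6118, Add(35721, 45)) = Mul(-6118, 35766) = -218816388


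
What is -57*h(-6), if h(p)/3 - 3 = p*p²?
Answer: 36423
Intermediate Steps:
h(p) = 9 + 3*p³ (h(p) = 9 + 3*(p*p²) = 9 + 3*p³)
-57*h(-6) = -57*(9 + 3*(-6)³) = -57*(9 + 3*(-216)) = -57*(9 - 648) = -57*(-639) = 36423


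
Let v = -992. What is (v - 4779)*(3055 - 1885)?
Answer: -6752070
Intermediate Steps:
(v - 4779)*(3055 - 1885) = (-992 - 4779)*(3055 - 1885) = -5771*1170 = -6752070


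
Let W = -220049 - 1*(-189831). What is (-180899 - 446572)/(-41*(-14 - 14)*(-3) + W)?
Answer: 627471/33662 ≈ 18.640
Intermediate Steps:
W = -30218 (W = -220049 + 189831 = -30218)
(-180899 - 446572)/(-41*(-14 - 14)*(-3) + W) = (-180899 - 446572)/(-41*(-14 - 14)*(-3) - 30218) = -627471/(-41*(-28)*(-3) - 30218) = -627471/(1148*(-3) - 30218) = -627471/(-3444 - 30218) = -627471/(-33662) = -627471*(-1/33662) = 627471/33662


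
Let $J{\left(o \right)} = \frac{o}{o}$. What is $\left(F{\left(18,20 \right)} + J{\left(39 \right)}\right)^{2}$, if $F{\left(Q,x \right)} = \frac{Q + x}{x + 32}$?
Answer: $\frac{2025}{676} \approx 2.9956$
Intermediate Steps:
$J{\left(o \right)} = 1$
$F{\left(Q,x \right)} = \frac{Q + x}{32 + x}$
$\left(F{\left(18,20 \right)} + J{\left(39 \right)}\right)^{2} = \left(\frac{18 + 20}{32 + 20} + 1\right)^{2} = \left(\frac{1}{52} \cdot 38 + 1\right)^{2} = \left(\frac{19}{26} + 1\right)^{2} = \left(\frac{45}{26}\right)^{2} = \frac{2025}{676}$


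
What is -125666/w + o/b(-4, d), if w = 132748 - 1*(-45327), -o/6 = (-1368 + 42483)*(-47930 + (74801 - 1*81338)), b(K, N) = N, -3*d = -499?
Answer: 7178095040564416/88859425 ≈ 8.0780e+7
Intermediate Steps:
d = 499/3 (d = -⅓*(-499) = 499/3 ≈ 166.33)
o = 13436464230 (o = -6*(-1368 + 42483)*(-47930 + (74801 - 1*81338)) = -246690*(-47930 + (74801 - 81338)) = -246690*(-47930 - 6537) = -246690*(-54467) = -6*(-2239410705) = 13436464230)
w = 178075 (w = 132748 + 45327 = 178075)
-125666/w + o/b(-4, d) = -125666/178075 + 13436464230/(499/3) = -125666*1/178075 + 13436464230*(3/499) = -125666/178075 + 40309392690/499 = 7178095040564416/88859425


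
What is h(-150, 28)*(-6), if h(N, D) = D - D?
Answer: 0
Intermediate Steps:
h(N, D) = 0
h(-150, 28)*(-6) = 0*(-6) = 0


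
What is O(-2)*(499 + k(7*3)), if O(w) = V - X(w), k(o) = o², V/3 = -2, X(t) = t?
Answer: -3760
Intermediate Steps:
V = -6 (V = 3*(-2) = -6)
O(w) = -6 - w
O(-2)*(499 + k(7*3)) = (-6 - 1*(-2))*(499 + (7*3)²) = (-6 + 2)*(499 + 21²) = -4*(499 + 441) = -4*940 = -3760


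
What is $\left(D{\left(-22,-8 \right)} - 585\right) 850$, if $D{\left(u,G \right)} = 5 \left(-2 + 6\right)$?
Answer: $-480250$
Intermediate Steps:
$D{\left(u,G \right)} = 20$ ($D{\left(u,G \right)} = 5 \cdot 4 = 20$)
$\left(D{\left(-22,-8 \right)} - 585\right) 850 = \left(20 - 585\right) 850 = \left(-565\right) 850 = -480250$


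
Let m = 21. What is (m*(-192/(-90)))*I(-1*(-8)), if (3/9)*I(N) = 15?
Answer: 2016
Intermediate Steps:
I(N) = 45 (I(N) = 3*15 = 45)
(m*(-192/(-90)))*I(-1*(-8)) = (21*(-192/(-90)))*45 = (21*(-192*(-1/90)))*45 = (21*(32/15))*45 = (224/5)*45 = 2016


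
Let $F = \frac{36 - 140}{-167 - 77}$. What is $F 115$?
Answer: $\frac{2990}{61} \approx 49.016$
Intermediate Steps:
$F = \frac{26}{61}$ ($F = - \frac{104}{-244} = \left(-104\right) \left(- \frac{1}{244}\right) = \frac{26}{61} \approx 0.42623$)
$F 115 = \frac{26}{61} \cdot 115 = \frac{2990}{61}$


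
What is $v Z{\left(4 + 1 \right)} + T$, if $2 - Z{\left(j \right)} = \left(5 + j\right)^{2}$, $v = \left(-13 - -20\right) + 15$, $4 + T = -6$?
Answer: $-2166$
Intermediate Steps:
$T = -10$ ($T = -4 - 6 = -10$)
$v = 22$ ($v = \left(-13 + 20\right) + 15 = 7 + 15 = 22$)
$Z{\left(j \right)} = 2 - \left(5 + j\right)^{2}$
$v Z{\left(4 + 1 \right)} + T = 22 \left(2 - \left(5 + \left(4 + 1\right)\right)^{2}\right) - 10 = 22 \left(2 - \left(5 + 5\right)^{2}\right) - 10 = 22 \left(2 - 10^{2}\right) - 10 = 22 \left(2 - 100\right) - 10 = 22 \left(-98\right) - 10 = -2156 - 10 = -2166$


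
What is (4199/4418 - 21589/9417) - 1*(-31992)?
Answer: 1330949119333/41604306 ≈ 31991.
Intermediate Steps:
(4199/4418 - 21589/9417) - 1*(-31992) = (4199*(1/4418) - 21589*1/9417) + 31992 = (4199/4418 - 21589/9417) + 31992 = -55838219/41604306 + 31992 = 1330949119333/41604306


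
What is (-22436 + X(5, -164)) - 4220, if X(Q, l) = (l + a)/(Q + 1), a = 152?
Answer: -26658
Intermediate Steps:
X(Q, l) = (152 + l)/(1 + Q) (X(Q, l) = (l + 152)/(Q + 1) = (152 + l)/(1 + Q))
(-22436 + X(5, -164)) - 4220 = (-22436 + (152 - 164)/(1 + 5)) - 4220 = (-22436 - 12/6) - 4220 = (-22436 + (⅙)*(-12)) - 4220 = (-22436 - 2) - 4220 = -22438 - 4220 = -26658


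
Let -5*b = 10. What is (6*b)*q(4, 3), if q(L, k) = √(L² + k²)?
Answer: -60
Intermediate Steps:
b = -2 (b = -⅕*10 = -2)
(6*b)*q(4, 3) = (6*(-2))*√(4² + 3²) = -12*√(16 + 9) = -12*√25 = -12*5 = -60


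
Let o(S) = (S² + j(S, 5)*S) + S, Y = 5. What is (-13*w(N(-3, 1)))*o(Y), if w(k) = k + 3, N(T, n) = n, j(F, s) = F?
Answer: -2860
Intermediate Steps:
o(S) = S + 2*S² (o(S) = (S² + S*S) + S = (S² + S²) + S = 2*S² + S = S + 2*S²)
w(k) = 3 + k
(-13*w(N(-3, 1)))*o(Y) = (-13*(3 + 1))*(5*(1 + 2*5)) = (-13*4)*(5*(1 + 10)) = -260*11 = -52*55 = -2860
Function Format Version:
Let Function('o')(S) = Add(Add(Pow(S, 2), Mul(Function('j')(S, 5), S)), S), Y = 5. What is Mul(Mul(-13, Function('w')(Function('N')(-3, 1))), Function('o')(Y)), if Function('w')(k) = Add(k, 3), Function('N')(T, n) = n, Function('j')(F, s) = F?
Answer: -2860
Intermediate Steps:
Function('o')(S) = Add(S, Mul(2, Pow(S, 2))) (Function('o')(S) = Add(Add(Pow(S, 2), Mul(S, S)), S) = Add(Add(Pow(S, 2), Pow(S, 2)), S) = Add(Mul(2, Pow(S, 2)), S) = Add(S, Mul(2, Pow(S, 2))))
Function('w')(k) = Add(3, k)
Mul(Mul(-13, Function('w')(Function('N')(-3, 1))), Function('o')(Y)) = Mul(Mul(-13, Add(3, 1)), Mul(5, Add(1, Mul(2, 5)))) = Mul(Mul(-13, 4), Mul(5, Add(1, 10))) = Mul(-52, Mul(5, 11)) = Mul(-52, 55) = -2860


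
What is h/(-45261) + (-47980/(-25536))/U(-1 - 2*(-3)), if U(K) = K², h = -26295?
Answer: 35108057/53508560 ≈ 0.65612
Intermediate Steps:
h/(-45261) + (-47980/(-25536))/U(-1 - 2*(-3)) = -26295/(-45261) + (-47980/(-25536))/((-1 - 2*(-3))²) = -26295*(-1/45261) + (-47980*(-1/25536))/((-1 + 6)²) = 8765/15087 + 11995/(6384*(5²)) = 8765/15087 + (11995/6384)/25 = 8765/15087 + (11995/6384)*(1/25) = 8765/15087 + 2399/31920 = 35108057/53508560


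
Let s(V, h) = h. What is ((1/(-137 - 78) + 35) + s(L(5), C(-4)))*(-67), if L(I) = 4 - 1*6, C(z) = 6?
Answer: -590538/215 ≈ -2746.7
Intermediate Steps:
L(I) = -2 (L(I) = 4 - 6 = -2)
((1/(-137 - 78) + 35) + s(L(5), C(-4)))*(-67) = ((1/(-137 - 78) + 35) + 6)*(-67) = ((1/(-215) + 35) + 6)*(-67) = ((-1/215 + 35) + 6)*(-67) = (7524/215 + 6)*(-67) = (8814/215)*(-67) = -590538/215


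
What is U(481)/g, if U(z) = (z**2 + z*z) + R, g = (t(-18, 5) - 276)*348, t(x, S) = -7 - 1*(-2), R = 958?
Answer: -38640/8149 ≈ -4.7417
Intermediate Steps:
t(x, S) = -5 (t(x, S) = -7 + 2 = -5)
g = -97788 (g = (-5 - 276)*348 = -281*348 = -97788)
U(z) = 958 + 2*z**2 (U(z) = (z**2 + z*z) + 958 = (z**2 + z**2) + 958 = 2*z**2 + 958 = 958 + 2*z**2)
U(481)/g = (958 + 2*481**2)/(-97788) = (958 + 2*231361)*(-1/97788) = (958 + 462722)*(-1/97788) = 463680*(-1/97788) = -38640/8149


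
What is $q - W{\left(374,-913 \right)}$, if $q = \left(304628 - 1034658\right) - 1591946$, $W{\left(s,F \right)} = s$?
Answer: $-2322350$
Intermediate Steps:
$q = -2321976$ ($q = \left(304628 - 1034658\right) - 1591946 = -730030 - 1591946 = -2321976$)
$q - W{\left(374,-913 \right)} = -2321976 - 374 = -2322350$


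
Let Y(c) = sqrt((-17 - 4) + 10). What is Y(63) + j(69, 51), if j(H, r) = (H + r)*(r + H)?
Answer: 14400 + I*sqrt(11) ≈ 14400.0 + 3.3166*I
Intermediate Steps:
j(H, r) = (H + r)**2 (j(H, r) = (H + r)*(H + r) = (H + r)**2)
Y(c) = I*sqrt(11) (Y(c) = sqrt(-21 + 10) = sqrt(-11) = I*sqrt(11))
Y(63) + j(69, 51) = I*sqrt(11) + (69 + 51)**2 = I*sqrt(11) + 120**2 = I*sqrt(11) + 14400 = 14400 + I*sqrt(11)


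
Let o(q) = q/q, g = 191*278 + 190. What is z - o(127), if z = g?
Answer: 53287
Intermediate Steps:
g = 53288 (g = 53098 + 190 = 53288)
z = 53288
o(q) = 1
z - o(127) = 53288 - 1*1 = 53288 - 1 = 53287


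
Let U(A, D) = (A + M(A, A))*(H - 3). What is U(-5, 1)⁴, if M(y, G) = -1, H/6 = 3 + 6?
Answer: 8767700496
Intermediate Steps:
H = 54 (H = 6*(3 + 6) = 6*9 = 54)
U(A, D) = -51 + 51*A (U(A, D) = (A - 1)*(54 - 3) = (-1 + A)*51 = -51 + 51*A)
U(-5, 1)⁴ = (-51 + 51*(-5))⁴ = (-51 - 255)⁴ = (-306)⁴ = 8767700496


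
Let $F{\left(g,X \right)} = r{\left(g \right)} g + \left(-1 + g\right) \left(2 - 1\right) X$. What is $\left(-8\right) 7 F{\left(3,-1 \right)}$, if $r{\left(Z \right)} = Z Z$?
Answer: $-1400$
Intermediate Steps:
$r{\left(Z \right)} = Z^{2}$
$F{\left(g,X \right)} = g^{3} + X \left(-1 + g\right)$ ($F{\left(g,X \right)} = g^{2} g + \left(-1 + g\right) \left(2 - 1\right) X = g^{3} + \left(-1 + g\right) 1 X = g^{3} + \left(-1 + g\right) X = g^{3} + X \left(-1 + g\right)$)
$\left(-8\right) 7 F{\left(3,-1 \right)} = \left(-8\right) 7 \left(3^{3} - -1 - 3\right) = - 56 \left(27 + 1 - 3\right) = \left(-56\right) 25 = -1400$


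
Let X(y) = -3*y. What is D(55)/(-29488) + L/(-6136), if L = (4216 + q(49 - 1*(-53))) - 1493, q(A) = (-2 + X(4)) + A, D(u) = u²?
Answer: -12681521/22617296 ≈ -0.56070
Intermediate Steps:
q(A) = -14 + A (q(A) = (-2 - 3*4) + A = (-2 - 12) + A = -14 + A)
L = 2811 (L = (4216 + (-14 + (49 - 1*(-53)))) - 1493 = (4216 + (-14 + (49 + 53))) - 1493 = (4216 + (-14 + 102)) - 1493 = (4216 + 88) - 1493 = 4304 - 1493 = 2811)
D(55)/(-29488) + L/(-6136) = 55²/(-29488) + 2811/(-6136) = 3025*(-1/29488) + 2811*(-1/6136) = -3025/29488 - 2811/6136 = -12681521/22617296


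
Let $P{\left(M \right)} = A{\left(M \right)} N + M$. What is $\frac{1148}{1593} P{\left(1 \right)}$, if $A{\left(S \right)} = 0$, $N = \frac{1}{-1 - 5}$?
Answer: $\frac{1148}{1593} \approx 0.72065$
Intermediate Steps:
$N = - \frac{1}{6}$ ($N = \frac{1}{-6} = - \frac{1}{6} \approx -0.16667$)
$P{\left(M \right)} = M$ ($P{\left(M \right)} = 0 \left(- \frac{1}{6}\right) + M = 0 + M = M$)
$\frac{1148}{1593} P{\left(1 \right)} = \frac{1148}{1593} \cdot 1 = \frac{1148}{1593}$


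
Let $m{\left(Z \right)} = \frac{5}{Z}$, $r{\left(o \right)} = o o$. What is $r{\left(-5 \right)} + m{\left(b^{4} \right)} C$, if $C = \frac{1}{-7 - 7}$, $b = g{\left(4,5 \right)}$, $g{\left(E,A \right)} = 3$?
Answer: $\frac{28345}{1134} \approx 24.996$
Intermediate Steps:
$b = 3$
$r{\left(o \right)} = o^{2}$
$C = - \frac{1}{14}$ ($C = \frac{1}{-14} = - \frac{1}{14} \approx -0.071429$)
$r{\left(-5 \right)} + m{\left(b^{4} \right)} C = \left(-5\right)^{2} + \frac{5}{3^{4}} \left(- \frac{1}{14}\right) = 25 + \frac{5}{81} \left(- \frac{1}{14}\right) = 25 - \frac{5}{1134} = \frac{28345}{1134}$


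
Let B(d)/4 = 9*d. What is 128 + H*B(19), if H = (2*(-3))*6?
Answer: -24496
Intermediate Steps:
B(d) = 36*d (B(d) = 4*(9*d) = 36*d)
H = -36 (H = -6*6 = -36)
128 + H*B(19) = 128 - 1296*19 = 128 - 36*684 = 128 - 24624 = -24496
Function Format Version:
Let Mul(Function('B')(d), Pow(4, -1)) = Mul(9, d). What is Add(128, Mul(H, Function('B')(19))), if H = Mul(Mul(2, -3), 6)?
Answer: -24496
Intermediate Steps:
Function('B')(d) = Mul(36, d) (Function('B')(d) = Mul(4, Mul(9, d)) = Mul(36, d))
H = -36 (H = Mul(-6, 6) = -36)
Add(128, Mul(H, Function('B')(19))) = Add(128, Mul(-36, Mul(36, 19))) = Add(128, Mul(-36, 684)) = Add(128, -24624) = -24496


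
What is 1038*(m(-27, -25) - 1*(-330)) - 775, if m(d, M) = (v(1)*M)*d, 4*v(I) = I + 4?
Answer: 2435155/2 ≈ 1.2176e+6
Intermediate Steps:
v(I) = 1 + I/4 (v(I) = (I + 4)/4 = (4 + I)/4 = 1 + I/4)
m(d, M) = 5*M*d/4 (m(d, M) = ((1 + (1/4)*1)*M)*d = ((1 + 1/4)*M)*d = (5*M/4)*d = 5*M*d/4)
1038*(m(-27, -25) - 1*(-330)) - 775 = 1038*((5/4)*(-25)*(-27) - 1*(-330)) - 775 = 1038*(3375/4 + 330) - 775 = 1038*(4695/4) - 775 = 2436705/2 - 775 = 2435155/2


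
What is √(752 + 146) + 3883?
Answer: 3883 + √898 ≈ 3913.0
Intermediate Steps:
√(752 + 146) + 3883 = √898 + 3883 = 3883 + √898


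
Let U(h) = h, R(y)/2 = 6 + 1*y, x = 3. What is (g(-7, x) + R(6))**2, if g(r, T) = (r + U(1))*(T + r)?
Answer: 2304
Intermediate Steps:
R(y) = 12 + 2*y (R(y) = 2*(6 + 1*y) = 2*(6 + y) = 12 + 2*y)
g(r, T) = (1 + r)*(T + r) (g(r, T) = (r + 1)*(T + r) = (1 + r)*(T + r))
(g(-7, x) + R(6))**2 = ((3 - 7 + (-7)**2 + 3*(-7)) + (12 + 2*6))**2 = ((3 - 7 + 49 - 21) + (12 + 12))**2 = (24 + 24)**2 = 48**2 = 2304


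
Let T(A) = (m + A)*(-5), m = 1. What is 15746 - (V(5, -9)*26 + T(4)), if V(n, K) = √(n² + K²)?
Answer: 15771 - 26*√106 ≈ 15503.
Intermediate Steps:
V(n, K) = √(K² + n²)
T(A) = -5 - 5*A (T(A) = (1 + A)*(-5) = -5 - 5*A)
15746 - (V(5, -9)*26 + T(4)) = 15746 - (√((-9)² + 5²)*26 + (-5 - 5*4)) = 15746 - (√(81 + 25)*26 + (-5 - 20)) = 15746 - (√106*26 - 25) = 15746 - (26*√106 - 25) = 15746 - (-25 + 26*√106) = 15746 + (25 - 26*√106) = 15771 - 26*√106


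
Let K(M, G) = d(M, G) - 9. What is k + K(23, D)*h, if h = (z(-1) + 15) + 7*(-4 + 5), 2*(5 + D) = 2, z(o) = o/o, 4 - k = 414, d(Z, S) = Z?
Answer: -88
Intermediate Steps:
k = -410 (k = 4 - 1*414 = 4 - 414 = -410)
z(o) = 1
D = -4 (D = -5 + (½)*2 = -5 + 1 = -4)
K(M, G) = -9 + M (K(M, G) = M - 9 = -9 + M)
h = 23 (h = (1 + 15) + 7*(-4 + 5) = 16 + 7*1 = 16 + 7 = 23)
k + K(23, D)*h = -410 + (-9 + 23)*23 = -410 + 14*23 = -410 + 322 = -88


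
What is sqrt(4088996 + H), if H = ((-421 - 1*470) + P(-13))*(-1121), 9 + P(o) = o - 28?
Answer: sqrt(5143857) ≈ 2268.0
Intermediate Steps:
P(o) = -37 + o (P(o) = -9 + (o - 28) = -9 + (-28 + o) = -37 + o)
H = 1054861 (H = ((-421 - 1*470) + (-37 - 13))*(-1121) = ((-421 - 470) - 50)*(-1121) = (-891 - 50)*(-1121) = -941*(-1121) = 1054861)
sqrt(4088996 + H) = sqrt(4088996 + 1054861) = sqrt(5143857)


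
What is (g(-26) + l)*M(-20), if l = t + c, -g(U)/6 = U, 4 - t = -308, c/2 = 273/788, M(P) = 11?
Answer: 2031315/394 ≈ 5155.6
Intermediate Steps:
c = 273/394 (c = 2*(273/788) = 273/394 ≈ 0.69289)
t = 312 (t = 4 - 1*(-308) = 4 + 308 = 312)
g(U) = -6*U
l = 123201/394 (l = 312 + 273/394 = 123201/394 ≈ 312.69)
(g(-26) + l)*M(-20) = (-6*(-26) + 123201/394)*11 = (156 + 123201/394)*11 = (184665/394)*11 = 2031315/394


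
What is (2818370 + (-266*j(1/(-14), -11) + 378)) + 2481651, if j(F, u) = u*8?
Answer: 5323807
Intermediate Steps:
j(F, u) = 8*u
(2818370 + (-266*j(1/(-14), -11) + 378)) + 2481651 = (2818370 + (-2128*(-11) + 378)) + 2481651 = (2818370 + (-266*(-88) + 378)) + 2481651 = (2818370 + (23408 + 378)) + 2481651 = (2818370 + 23786) + 2481651 = 2842156 + 2481651 = 5323807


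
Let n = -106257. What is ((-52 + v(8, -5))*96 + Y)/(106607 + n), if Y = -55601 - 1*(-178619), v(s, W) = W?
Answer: 58773/175 ≈ 335.85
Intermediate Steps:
Y = 123018 (Y = -55601 + 178619 = 123018)
((-52 + v(8, -5))*96 + Y)/(106607 + n) = ((-52 - 5)*96 + 123018)/(106607 - 106257) = (-57*96 + 123018)/350 = (-5472 + 123018)*(1/350) = 117546*(1/350) = 58773/175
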